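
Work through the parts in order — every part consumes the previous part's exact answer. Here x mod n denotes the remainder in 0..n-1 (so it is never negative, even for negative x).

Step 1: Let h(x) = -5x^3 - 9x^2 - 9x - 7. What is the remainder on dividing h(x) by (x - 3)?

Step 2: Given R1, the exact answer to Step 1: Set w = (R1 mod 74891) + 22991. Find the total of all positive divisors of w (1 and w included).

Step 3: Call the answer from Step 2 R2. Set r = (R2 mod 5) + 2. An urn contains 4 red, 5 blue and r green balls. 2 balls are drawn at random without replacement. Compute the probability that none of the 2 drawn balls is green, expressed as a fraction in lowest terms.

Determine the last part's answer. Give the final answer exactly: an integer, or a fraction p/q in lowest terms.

36/55

Step 1: remainder = value at the root: -5*(3)^3 - 9*(3)^2 - 9*(3)^1 - 7 = (-135) + (-81) + (-27) + (-7) = -250; answer -250
Step 2: R1 = -250; w = 97632; 97632 = 2^5 * 3^3 * 113; sigma = (1 + 2 + 4 + 8 + 16 + 32) * (1 + 3 + 9 + 27) * (1 + 113) = 63 * 40 * 114 = 287280; answer 287280
Step 3: R2 = 287280; r = 2; total draws C(11,2) = 55; favorable C(9,2) = 36; P = 36/55; answer 36/55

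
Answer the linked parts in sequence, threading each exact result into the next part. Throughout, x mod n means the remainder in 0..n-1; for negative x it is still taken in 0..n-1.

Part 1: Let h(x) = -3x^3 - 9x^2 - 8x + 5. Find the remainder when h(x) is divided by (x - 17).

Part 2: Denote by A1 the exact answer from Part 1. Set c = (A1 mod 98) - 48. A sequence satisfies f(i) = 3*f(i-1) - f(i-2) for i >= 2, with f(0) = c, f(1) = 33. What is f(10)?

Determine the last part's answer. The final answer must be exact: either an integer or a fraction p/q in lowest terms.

Part 1: remainder = value at the root: -3*(17)^3 - 9*(17)^2 - 8*(17)^1 + 5 = (-14739) + (-2601) + (-136) + (5) = -17471; answer -17471
Part 2: A1 = -17471; c = 23; f(2) = 3*(33) - 1*(23) = 76; iterating: f(2)=76, f(3)=195, f(4)=509, f(5)=1332, f(6)=3487, f(7)=9129, f(8)=23900, f(9)=62571, f(10)=163813; answer 163813

163813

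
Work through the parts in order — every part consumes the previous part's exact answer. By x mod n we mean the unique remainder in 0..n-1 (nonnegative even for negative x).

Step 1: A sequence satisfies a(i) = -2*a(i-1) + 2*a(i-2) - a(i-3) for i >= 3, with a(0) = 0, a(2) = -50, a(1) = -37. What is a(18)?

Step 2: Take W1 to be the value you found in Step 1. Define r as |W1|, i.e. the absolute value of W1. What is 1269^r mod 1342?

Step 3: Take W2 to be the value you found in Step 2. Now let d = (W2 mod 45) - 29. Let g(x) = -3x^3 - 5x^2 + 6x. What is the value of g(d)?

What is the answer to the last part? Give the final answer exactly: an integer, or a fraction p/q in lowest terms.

3322

Step 1: a(3) = -2*(-50) + 2*(-37) - 1*(0) = 26; iterating: a(3)=26, a(4)=-115, a(5)=332, a(6)=-920, a(7)=2619, a(8)=-7410, a(9)=20978, a(10)=-59395, a(11)=168156, a(12)=-476080, a(13)=1347867, a(14)=-3816050, a(15)=10803914, a(16)=-30587795, a(17)=86599468, a(18)=-245178440; answer -245178440
Step 2: W1 = -245178440; r = 245178440; squarings mod 1342: 1269^1=1269, 1269^2=1303, 1269^4=179, 1269^8=1175, 1269^16=1049, 1269^32=1303, 1269^64=179, 1269^128=1175, 1269^256=1049, 1269^512=1303, 1269^1024=179, 1269^2048=1175, 1269^4096=1049, 1269^8192=1303, 1269^16384=179, 1269^32768=1175, 1269^65536=1049, 1269^131072=1303, 1269^262144=179, 1269^524288=1175, 1269^1048576=1049, 1269^2097152=1303, 1269^4194304=179, 1269^8388608=1175, 1269^16777216=1049, 1269^33554432=1303, 1269^67108864=179, 1269^134217728=1175; 1269^245178440 = 1269^8 * 1269^64 * 1269^8192 * 1269^65536 * 1269^262144 * 1269^524288 * 1269^1048576 * 1269^8388608 * 1269^33554432 * 1269^67108864 * 1269^134217728 = 1233 (mod 1342); answer 1233
Step 3: W2 = 1233; d = -11; -3*(-11)^3 - 5*(-11)^2 + 6*(-11)^1 = (3993) + (-605) + (-66) = 3322; answer 3322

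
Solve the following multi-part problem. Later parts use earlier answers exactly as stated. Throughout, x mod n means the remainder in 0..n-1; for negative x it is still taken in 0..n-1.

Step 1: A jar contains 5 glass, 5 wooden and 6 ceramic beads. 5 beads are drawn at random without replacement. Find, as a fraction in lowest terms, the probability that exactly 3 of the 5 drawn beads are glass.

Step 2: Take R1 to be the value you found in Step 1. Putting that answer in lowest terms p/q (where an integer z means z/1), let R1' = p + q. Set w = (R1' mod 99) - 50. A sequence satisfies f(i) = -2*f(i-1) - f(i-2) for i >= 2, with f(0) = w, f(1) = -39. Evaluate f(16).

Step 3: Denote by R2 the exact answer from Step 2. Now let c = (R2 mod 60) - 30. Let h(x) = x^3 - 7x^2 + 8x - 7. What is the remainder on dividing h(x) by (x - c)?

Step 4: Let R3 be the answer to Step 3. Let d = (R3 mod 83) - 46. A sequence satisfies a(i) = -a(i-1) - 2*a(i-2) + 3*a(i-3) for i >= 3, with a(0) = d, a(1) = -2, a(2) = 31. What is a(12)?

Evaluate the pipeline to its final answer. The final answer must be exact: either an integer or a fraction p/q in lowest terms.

Step 1: total draws C(16,5) = 4368; favorable C(5,3)*C(11,2) = 550; P = 275/2184; answer 275/2184
Step 2: R1 = 275/2184; threaded value p + q = 2459; w = 33; f(2) = -2*(-39) - 1*(33) = 45; iterating: f(2)=45, f(3)=-51, f(4)=57, f(5)=-63, f(6)=69, f(7)=-75, f(8)=81, f(9)=-87, f(10)=93, f(11)=-99, f(12)=105, f(13)=-111, f(14)=117, f(15)=-123, f(16)=129; answer 129
Step 3: R2 = 129; c = -21; remainder = value at the root: 1*(-21)^3 - 7*(-21)^2 + 8*(-21)^1 - 7 = (-9261) + (-3087) + (-168) + (-7) = -12523; answer -12523
Step 4: R3 = -12523; d = -36; a(3) = -1*(31) - 2*(-2) + 3*(-36) = -135; iterating: a(3)=-135, a(4)=67, a(5)=296, a(6)=-835, a(7)=444, a(8)=2114, a(9)=-5507, a(10)=2611, a(11)=14745, a(12)=-36488; answer -36488

-36488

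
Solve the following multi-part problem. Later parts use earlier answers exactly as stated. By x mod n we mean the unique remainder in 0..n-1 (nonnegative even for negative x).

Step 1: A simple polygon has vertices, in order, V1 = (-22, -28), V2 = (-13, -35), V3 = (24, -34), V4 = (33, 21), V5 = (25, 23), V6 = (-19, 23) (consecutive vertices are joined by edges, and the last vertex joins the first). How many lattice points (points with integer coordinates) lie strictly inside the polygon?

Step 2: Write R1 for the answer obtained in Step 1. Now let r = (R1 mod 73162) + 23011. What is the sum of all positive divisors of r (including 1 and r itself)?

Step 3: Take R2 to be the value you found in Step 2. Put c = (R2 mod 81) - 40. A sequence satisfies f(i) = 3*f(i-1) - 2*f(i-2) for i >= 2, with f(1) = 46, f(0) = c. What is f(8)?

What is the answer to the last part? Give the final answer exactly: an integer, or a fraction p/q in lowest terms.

3602

Step 1: cross terms: (-22*-35 - -13*-28)=406, (-13*-34 - 24*-35)=1282, (24*21 - 33*-34)=1626, (33*23 - 25*21)=234, (25*23 - -19*23)=1012, (-19*-28 - -22*23)=1038; twice the area = |5598| = 5598; area = 2799; boundary points = 1 + 1 + 1 + 2 + 44 + 3 = 52; strictly interior points = area - boundary/2 + 1 = 2774; answer 2774
Step 2: R1 = 2774; r = 25785; 25785 = 3^3 * 5 * 191; sigma = (1 + 3 + 9 + 27) * (1 + 5) * (1 + 191) = 40 * 6 * 192 = 46080; answer 46080
Step 3: R2 = 46080; c = 32; f(2) = 3*(46) - 2*(32) = 74; iterating: f(2)=74, f(3)=130, f(4)=242, f(5)=466, f(6)=914, f(7)=1810, f(8)=3602; answer 3602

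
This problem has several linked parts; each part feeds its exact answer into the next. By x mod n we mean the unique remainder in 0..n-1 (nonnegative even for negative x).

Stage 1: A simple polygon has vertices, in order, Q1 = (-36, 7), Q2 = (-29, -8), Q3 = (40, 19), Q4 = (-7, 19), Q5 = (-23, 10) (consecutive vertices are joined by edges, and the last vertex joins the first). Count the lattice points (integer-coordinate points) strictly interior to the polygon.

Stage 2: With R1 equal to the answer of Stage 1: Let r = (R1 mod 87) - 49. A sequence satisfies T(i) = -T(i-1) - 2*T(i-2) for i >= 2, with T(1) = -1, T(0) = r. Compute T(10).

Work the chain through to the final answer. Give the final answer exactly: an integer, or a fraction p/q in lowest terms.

Stage 1: cross terms: (-36*-8 - -29*7)=491, (-29*19 - 40*-8)=-231, (40*19 - -7*19)=893, (-7*10 - -23*19)=367, (-23*7 - -36*10)=199; twice the area = |1719| = 1719; area = 1719/2; boundary points = 1 + 3 + 47 + 1 + 1 = 53; strictly interior points = area - boundary/2 + 1 = 834; answer 834
Stage 2: R1 = 834; r = 2; T(2) = -1*(-1) - 2*(2) = -3; iterating: T(2)=-3, T(3)=5, T(4)=1, T(5)=-11, T(6)=9, T(7)=13, T(8)=-31, T(9)=5, T(10)=57; answer 57

57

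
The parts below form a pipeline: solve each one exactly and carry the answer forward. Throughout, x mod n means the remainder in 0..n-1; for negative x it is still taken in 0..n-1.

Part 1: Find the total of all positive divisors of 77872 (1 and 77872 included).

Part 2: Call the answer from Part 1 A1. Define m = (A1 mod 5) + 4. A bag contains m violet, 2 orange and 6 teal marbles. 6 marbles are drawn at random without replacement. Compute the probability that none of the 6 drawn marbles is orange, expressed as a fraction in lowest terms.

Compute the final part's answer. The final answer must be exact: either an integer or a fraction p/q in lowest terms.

7/26

Part 1: 77872 = 2^4 * 31 * 157; sigma = (1 + 2 + 4 + 8 + 16) * (1 + 31) * (1 + 157) = 31 * 32 * 158 = 156736; answer 156736
Part 2: A1 = 156736; m = 5; total draws C(13,6) = 1716; favorable C(11,6) = 462; P = 7/26; answer 7/26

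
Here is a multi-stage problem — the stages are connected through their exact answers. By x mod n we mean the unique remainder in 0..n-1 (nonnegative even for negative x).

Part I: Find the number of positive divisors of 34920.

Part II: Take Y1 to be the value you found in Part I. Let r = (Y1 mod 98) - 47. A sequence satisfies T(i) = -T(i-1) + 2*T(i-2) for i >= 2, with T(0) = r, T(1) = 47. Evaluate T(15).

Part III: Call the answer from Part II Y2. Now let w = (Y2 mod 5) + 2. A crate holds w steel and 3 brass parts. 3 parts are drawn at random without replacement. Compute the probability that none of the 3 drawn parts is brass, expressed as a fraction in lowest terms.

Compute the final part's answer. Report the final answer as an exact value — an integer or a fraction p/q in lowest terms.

5/21

Part I: 34920 = 2^3 * 3^2 * 5 * 97; number of divisors = (3+1) * (2+1) * (1+1) * (1+1) = 48; answer 48
Part II: Y1 = 48; r = 1; T(2) = -1*(47) + 2*(1) = -45; iterating: T(2)=-45, T(3)=139, T(4)=-229, T(5)=507, T(6)=-965, T(7)=1979, T(8)=-3909, T(9)=7867, T(10)=-15685, T(11)=31419, T(12)=-62789, T(13)=125627, T(14)=-251205, T(15)=502459; answer 502459
Part III: Y2 = 502459; w = 6; total draws C(9,3) = 84; favorable C(6,3) = 20; P = 5/21; answer 5/21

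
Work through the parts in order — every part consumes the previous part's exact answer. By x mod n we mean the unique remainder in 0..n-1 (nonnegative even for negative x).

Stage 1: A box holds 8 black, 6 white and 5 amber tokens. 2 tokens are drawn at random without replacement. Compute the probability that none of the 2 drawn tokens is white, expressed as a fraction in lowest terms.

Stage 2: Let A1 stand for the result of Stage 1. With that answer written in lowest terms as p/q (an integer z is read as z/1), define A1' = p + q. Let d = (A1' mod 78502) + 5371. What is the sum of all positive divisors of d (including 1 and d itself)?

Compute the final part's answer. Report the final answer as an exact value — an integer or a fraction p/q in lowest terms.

Stage 1: total draws C(19,2) = 171; favorable C(13,2) = 78; P = 26/57; answer 26/57
Stage 2: A1 = 26/57; threaded value p + q = 83; d = 5454; 5454 = 2 * 3^3 * 101; sigma = (1 + 2) * (1 + 3 + 9 + 27) * (1 + 101) = 3 * 40 * 102 = 12240; answer 12240

12240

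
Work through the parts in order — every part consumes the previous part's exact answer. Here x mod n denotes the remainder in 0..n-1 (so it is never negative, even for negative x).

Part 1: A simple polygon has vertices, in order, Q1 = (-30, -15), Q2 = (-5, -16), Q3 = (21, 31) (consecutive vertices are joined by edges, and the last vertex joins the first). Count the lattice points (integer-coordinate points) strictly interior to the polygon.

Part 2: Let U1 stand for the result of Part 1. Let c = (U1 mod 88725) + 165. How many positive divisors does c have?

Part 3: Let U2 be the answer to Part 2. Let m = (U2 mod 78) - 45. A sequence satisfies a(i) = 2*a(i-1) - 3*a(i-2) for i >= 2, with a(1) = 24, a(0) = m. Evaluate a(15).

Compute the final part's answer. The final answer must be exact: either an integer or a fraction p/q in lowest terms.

Part 1: cross terms: (-30*-16 - -5*-15)=405, (-5*31 - 21*-16)=181, (21*-15 - -30*31)=615; twice the area = |1201| = 1201; area = 1201/2; boundary points = 1 + 1 + 1 = 3; strictly interior points = area - boundary/2 + 1 = 600; answer 600
Part 2: U1 = 600; c = 765; 765 = 3^2 * 5 * 17; number of divisors = (2+1) * (1+1) * (1+1) = 12; answer 12
Part 3: U2 = 12; m = -33; a(2) = 2*(24) - 3*(-33) = 147; iterating: a(2)=147, a(3)=222, a(4)=3, a(5)=-660, a(6)=-1329, a(7)=-678, a(8)=2631, a(9)=7296, a(10)=6699, a(11)=-8490, a(12)=-37077, a(13)=-48684, a(14)=13863, a(15)=173778; answer 173778

173778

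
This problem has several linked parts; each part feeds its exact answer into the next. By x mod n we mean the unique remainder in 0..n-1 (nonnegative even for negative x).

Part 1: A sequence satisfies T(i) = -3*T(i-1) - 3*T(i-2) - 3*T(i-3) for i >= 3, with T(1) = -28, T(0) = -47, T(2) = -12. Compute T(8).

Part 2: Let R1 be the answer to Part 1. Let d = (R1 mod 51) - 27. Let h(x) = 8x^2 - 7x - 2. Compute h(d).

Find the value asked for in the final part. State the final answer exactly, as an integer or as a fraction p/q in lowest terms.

244

Part 1: T(3) = -3*(-12) - 3*(-28) - 3*(-47) = 261; iterating: T(3)=261, T(4)=-663, T(5)=1242, T(6)=-2520, T(7)=5823, T(8)=-13635; answer -13635
Part 2: R1 = -13635; d = 6; 8*(6)^2 - 7*(6)^1 - 2 = (288) + (-42) + (-2) = 244; answer 244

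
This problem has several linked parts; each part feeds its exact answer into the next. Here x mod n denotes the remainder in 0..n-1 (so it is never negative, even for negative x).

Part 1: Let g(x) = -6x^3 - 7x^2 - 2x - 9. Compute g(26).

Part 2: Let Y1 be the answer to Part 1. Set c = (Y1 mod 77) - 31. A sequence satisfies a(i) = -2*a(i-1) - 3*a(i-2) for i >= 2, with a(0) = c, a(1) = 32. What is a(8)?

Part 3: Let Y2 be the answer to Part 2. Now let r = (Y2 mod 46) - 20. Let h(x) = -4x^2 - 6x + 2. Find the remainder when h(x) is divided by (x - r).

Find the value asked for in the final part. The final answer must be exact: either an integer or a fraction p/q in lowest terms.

Part 1: -6*(26)^3 - 7*(26)^2 - 2*(26)^1 - 9 = (-105456) + (-4732) + (-52) + (-9) = -110249; answer -110249
Part 2: Y1 = -110249; c = -16; a(2) = -2*(32) - 3*(-16) = -16; iterating: a(2)=-16, a(3)=-64, a(4)=176, a(5)=-160, a(6)=-208, a(7)=896, a(8)=-1168; answer -1168
Part 3: Y2 = -1168; r = 8; remainder = value at the root: -4*(8)^2 - 6*(8)^1 + 2 = (-256) + (-48) + (2) = -302; answer -302

-302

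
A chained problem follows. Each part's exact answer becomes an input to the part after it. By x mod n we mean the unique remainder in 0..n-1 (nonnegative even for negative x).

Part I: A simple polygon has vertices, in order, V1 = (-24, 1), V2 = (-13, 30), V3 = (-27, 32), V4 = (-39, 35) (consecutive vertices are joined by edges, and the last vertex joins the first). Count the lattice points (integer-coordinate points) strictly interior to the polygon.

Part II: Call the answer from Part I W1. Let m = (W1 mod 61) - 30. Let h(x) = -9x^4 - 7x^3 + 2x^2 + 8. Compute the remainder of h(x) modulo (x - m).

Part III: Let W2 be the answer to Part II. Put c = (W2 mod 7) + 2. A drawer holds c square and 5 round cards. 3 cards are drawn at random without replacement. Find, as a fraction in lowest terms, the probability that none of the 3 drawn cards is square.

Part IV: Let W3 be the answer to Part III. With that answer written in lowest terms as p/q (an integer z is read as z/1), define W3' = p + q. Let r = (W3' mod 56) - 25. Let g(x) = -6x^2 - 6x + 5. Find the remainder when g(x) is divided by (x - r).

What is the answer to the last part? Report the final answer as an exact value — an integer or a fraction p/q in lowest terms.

Part I: cross terms: (-24*30 - -13*1)=-707, (-13*32 - -27*30)=394, (-27*35 - -39*32)=303, (-39*1 - -24*35)=801; twice the area = |791| = 791; area = 791/2; boundary points = 1 + 2 + 3 + 1 = 7; strictly interior points = area - boundary/2 + 1 = 393; answer 393
Part II: W1 = 393; m = -3; remainder = value at the root: -9*(-3)^4 - 7*(-3)^3 + 2*(-3)^2 + 8 = (-729) + (189) + (18) + (8) = -514; answer -514
Part III: W2 = -514; c = 6; total draws C(11,3) = 165; favorable C(5,3) = 10; P = 2/33; answer 2/33
Part IV: W3 = 2/33; threaded value p + q = 35; r = 10; remainder = value at the root: -6*(10)^2 - 6*(10)^1 + 5 = (-600) + (-60) + (5) = -655; answer -655

-655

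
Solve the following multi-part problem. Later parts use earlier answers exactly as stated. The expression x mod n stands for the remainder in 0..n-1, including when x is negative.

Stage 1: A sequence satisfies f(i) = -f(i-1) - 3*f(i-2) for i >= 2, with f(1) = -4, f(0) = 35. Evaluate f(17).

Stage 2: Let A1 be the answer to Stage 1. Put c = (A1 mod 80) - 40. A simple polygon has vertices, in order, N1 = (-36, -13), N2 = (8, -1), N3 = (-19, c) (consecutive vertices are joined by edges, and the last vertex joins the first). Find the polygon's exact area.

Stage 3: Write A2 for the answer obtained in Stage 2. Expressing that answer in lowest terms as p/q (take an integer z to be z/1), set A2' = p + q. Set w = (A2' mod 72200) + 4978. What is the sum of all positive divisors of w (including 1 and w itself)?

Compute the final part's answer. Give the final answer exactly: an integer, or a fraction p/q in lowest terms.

8064

Stage 1: f(2) = -1*(-4) - 3*(35) = -101; iterating: f(2)=-101, f(3)=113, f(4)=190, f(5)=-529, f(6)=-41, f(7)=1628, f(8)=-1505, f(9)=-3379, f(10)=7894, f(11)=2243, f(12)=-25925, f(13)=19196, f(14)=58579, f(15)=-116167, f(16)=-59570, f(17)=408071; answer 408071
Stage 2: A1 = 408071; c = 31; cross terms: (-36*-1 - 8*-13)=140, (8*31 - -19*-1)=229, (-19*-13 - -36*31)=1363; twice the area = |1732| = 1732; area = 866; answer 866
Stage 3: A2 = 866; threaded value p + q = 867; w = 5845; 5845 = 5 * 7 * 167; sigma = (1 + 5) * (1 + 7) * (1 + 167) = 6 * 8 * 168 = 8064; answer 8064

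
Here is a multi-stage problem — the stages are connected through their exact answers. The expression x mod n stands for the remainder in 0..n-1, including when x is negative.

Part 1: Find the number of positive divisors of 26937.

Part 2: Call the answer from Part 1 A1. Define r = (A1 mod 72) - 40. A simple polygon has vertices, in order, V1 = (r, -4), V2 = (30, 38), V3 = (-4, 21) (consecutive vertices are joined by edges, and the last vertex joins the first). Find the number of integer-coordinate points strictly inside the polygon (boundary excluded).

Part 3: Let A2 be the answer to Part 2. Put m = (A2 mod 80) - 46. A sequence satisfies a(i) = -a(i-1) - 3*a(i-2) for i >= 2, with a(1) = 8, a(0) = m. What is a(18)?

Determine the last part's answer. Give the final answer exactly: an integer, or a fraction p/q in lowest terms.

48094

Part 1: 26937 = 3^2 * 41 * 73; number of divisors = (2+1) * (1+1) * (1+1) = 12; answer 12
Part 2: A1 = 12; r = -28; cross terms: (-28*38 - 30*-4)=-944, (30*21 - -4*38)=782, (-4*-4 - -28*21)=604; twice the area = |442| = 442; area = 221; boundary points = 2 + 17 + 1 = 20; strictly interior points = area - boundary/2 + 1 = 212; answer 212
Part 3: A2 = 212; m = 6; a(2) = -1*(8) - 3*(6) = -26; iterating: a(2)=-26, a(3)=2, a(4)=76, a(5)=-82, a(6)=-146, a(7)=392, a(8)=46, a(9)=-1222, a(10)=1084, a(11)=2582, a(12)=-5834, a(13)=-1912, a(14)=19414, a(15)=-13678, a(16)=-44564, a(17)=85598, a(18)=48094; answer 48094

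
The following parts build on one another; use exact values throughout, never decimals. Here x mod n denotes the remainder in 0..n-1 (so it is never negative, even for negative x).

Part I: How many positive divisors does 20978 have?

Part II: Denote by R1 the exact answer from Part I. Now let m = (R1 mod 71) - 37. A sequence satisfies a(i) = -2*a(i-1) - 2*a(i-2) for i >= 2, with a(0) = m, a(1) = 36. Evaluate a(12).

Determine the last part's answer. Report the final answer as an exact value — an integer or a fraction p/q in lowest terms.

1856

Part I: 20978 = 2 * 17 * 617; number of divisors = (1+1) * (1+1) * (1+1) = 8; answer 8
Part II: R1 = 8; m = -29; a(2) = -2*(36) - 2*(-29) = -14; iterating: a(2)=-14, a(3)=-44, a(4)=116, a(5)=-144, a(6)=56, a(7)=176, a(8)=-464, a(9)=576, a(10)=-224, a(11)=-704, a(12)=1856; answer 1856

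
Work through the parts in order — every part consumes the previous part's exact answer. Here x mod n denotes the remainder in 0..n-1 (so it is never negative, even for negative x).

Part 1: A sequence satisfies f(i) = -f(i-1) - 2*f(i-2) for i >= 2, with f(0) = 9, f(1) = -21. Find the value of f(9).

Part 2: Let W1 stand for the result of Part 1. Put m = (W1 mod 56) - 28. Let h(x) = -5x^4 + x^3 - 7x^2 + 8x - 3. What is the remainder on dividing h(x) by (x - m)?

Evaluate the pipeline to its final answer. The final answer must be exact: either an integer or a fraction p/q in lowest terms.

-3468

Part 1: f(2) = -1*(-21) - 2*(9) = 3; iterating: f(2)=3, f(3)=39, f(4)=-45, f(5)=-33, f(6)=123, f(7)=-57, f(8)=-189, f(9)=303; answer 303
Part 2: W1 = 303; m = -5; remainder = value at the root: -5*(-5)^4 + 1*(-5)^3 - 7*(-5)^2 + 8*(-5)^1 - 3 = (-3125) + (-125) + (-175) + (-40) + (-3) = -3468; answer -3468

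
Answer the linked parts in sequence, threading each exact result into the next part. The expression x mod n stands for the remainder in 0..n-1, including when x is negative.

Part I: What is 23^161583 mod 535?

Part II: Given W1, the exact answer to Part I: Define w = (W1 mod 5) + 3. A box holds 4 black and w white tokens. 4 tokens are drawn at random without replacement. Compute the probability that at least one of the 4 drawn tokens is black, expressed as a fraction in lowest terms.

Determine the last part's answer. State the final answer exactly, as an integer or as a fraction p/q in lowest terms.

121/126

Part I: squarings mod 535: 23^1=23, 23^2=529, 23^4=36, 23^8=226, 23^16=251, 23^32=406, 23^64=56, 23^128=461, 23^256=126, 23^512=361, 23^1024=316, 23^2048=346, 23^4096=411, 23^8192=396, 23^16384=61, 23^32768=511, 23^65536=41, 23^131072=76; 23^161583 = 23^1 * 23^2 * 23^4 * 23^8 * 23^32 * 23^256 * 23^512 * 23^1024 * 23^4096 * 23^8192 * 23^16384 * 23^131072 = 477 (mod 535); answer 477
Part II: W1 = 477; w = 5; total draws C(9,4) = 126; complement C(5,4) = 5; favorable 126 - 5 = 121; P = 121/126; answer 121/126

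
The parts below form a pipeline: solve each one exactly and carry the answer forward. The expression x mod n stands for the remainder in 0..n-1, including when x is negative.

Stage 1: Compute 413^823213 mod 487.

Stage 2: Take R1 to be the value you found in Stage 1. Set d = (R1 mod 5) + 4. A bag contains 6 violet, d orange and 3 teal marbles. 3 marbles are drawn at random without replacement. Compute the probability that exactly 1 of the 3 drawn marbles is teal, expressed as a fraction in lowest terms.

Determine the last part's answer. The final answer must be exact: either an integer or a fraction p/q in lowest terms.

198/455

Stage 1: squarings mod 487: 413^1=413, 413^2=119, 413^4=38, 413^8=470, 413^16=289, 413^32=244, 413^64=122, 413^128=274, 413^256=78, 413^512=240, 413^1024=134, 413^2048=424, 413^4096=73, 413^8192=459, 413^16384=297, 413^32768=62, 413^65536=435, 413^131072=269, 413^262144=285, 413^524288=383; 413^823213 = 413^1 * 413^4 * 413^8 * 413^32 * 413^128 * 413^256 * 413^512 * 413^1024 * 413^2048 * 413^32768 * 413^262144 * 413^524288 = 132 (mod 487); answer 132
Stage 2: R1 = 132; d = 6; total draws C(15,3) = 455; favorable C(3,1)*C(12,2) = 198; P = 198/455; answer 198/455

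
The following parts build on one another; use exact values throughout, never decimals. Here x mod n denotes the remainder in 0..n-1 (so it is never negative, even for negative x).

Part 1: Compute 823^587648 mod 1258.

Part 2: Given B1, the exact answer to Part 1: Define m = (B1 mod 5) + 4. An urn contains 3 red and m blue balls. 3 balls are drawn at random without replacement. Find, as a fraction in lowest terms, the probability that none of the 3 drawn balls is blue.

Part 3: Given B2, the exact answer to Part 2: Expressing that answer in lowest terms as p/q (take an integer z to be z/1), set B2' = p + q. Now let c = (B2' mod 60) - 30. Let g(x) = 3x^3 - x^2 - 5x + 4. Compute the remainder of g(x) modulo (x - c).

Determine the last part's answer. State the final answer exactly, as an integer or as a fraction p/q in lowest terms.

58189

Part 1: squarings mod 1258: 823^1=823, 823^2=525, 823^4=123, 823^8=33, 823^16=1089, 823^32=885, 823^64=749, 823^128=1191, 823^256=715, 823^512=477, 823^1024=1089, 823^2048=885, 823^4096=749, 823^8192=1191, 823^16384=715, 823^32768=477, 823^65536=1089, 823^131072=885, 823^262144=749, 823^524288=1191; 823^587648 = 823^128 * 823^256 * 823^512 * 823^1024 * 823^4096 * 823^8192 * 823^16384 * 823^32768 * 823^524288 = 1191 (mod 1258); answer 1191
Part 2: B1 = 1191; m = 5; total draws C(8,3) = 56; favorable C(3,3) = 1; P = 1/56; answer 1/56
Part 3: B2 = 1/56; threaded value p + q = 57; c = 27; remainder = value at the root: 3*(27)^3 - 1*(27)^2 - 5*(27)^1 + 4 = (59049) + (-729) + (-135) + (4) = 58189; answer 58189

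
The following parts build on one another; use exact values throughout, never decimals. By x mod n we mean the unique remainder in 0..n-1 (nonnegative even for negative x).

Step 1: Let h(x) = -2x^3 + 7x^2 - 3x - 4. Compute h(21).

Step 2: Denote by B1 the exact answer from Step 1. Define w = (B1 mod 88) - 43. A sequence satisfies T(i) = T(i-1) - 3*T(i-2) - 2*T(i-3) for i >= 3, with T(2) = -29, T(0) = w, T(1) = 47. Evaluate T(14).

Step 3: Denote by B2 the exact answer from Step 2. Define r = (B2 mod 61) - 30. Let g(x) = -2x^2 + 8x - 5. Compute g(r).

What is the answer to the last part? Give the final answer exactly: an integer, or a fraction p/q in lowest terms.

-239

Step 1: -2*(21)^3 + 7*(21)^2 - 3*(21)^1 - 4 = (-18522) + (3087) + (-63) + (-4) = -15502; answer -15502
Step 2: B1 = -15502; w = 31; T(3) = 1*(-29) - 3*(47) - 2*(31) = -232; iterating: T(3)=-232, T(4)=-239, T(5)=515, T(6)=1696, T(7)=629, T(8)=-5489, T(9)=-10768, T(10)=4441, T(11)=47723, T(12)=55936, T(13)=-96115, T(14)=-359369; answer -359369
Step 3: B2 = -359369; r = 13; -2*(13)^2 + 8*(13)^1 - 5 = (-338) + (104) + (-5) = -239; answer -239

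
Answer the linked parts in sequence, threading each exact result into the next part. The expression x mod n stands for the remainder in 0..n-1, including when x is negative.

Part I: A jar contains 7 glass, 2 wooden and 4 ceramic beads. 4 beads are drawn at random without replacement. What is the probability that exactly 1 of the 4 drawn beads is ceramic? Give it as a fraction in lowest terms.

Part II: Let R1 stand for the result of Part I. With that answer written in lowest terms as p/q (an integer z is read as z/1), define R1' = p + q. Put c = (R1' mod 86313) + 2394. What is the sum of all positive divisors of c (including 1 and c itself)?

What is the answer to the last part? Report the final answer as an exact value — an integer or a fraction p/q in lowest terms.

Part I: total draws C(13,4) = 715; favorable C(4,1)*C(9,3) = 336; P = 336/715; answer 336/715
Part II: R1 = 336/715; threaded value p + q = 1051; c = 3445; 3445 = 5 * 13 * 53; sigma = (1 + 5) * (1 + 13) * (1 + 53) = 6 * 14 * 54 = 4536; answer 4536

4536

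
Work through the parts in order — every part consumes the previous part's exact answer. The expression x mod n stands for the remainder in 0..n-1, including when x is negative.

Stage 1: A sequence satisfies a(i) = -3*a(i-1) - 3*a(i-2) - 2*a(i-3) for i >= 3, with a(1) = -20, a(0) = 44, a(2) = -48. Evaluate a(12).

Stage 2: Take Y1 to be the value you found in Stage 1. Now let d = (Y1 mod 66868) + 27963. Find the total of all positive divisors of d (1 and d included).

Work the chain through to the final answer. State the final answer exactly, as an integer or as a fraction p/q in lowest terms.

102816

Stage 1: a(3) = -3*(-48) - 3*(-20) - 2*(44) = 116; iterating: a(3)=116, a(4)=-164, a(5)=240, a(6)=-460, a(7)=988, a(8)=-2064, a(9)=4148, a(10)=-8228, a(11)=16368, a(12)=-32716; answer -32716
Stage 2: Y1 = -32716; d = 62115; 62115 = 3 * 5 * 41 * 101; sigma = (1 + 3) * (1 + 5) * (1 + 41) * (1 + 101) = 4 * 6 * 42 * 102 = 102816; answer 102816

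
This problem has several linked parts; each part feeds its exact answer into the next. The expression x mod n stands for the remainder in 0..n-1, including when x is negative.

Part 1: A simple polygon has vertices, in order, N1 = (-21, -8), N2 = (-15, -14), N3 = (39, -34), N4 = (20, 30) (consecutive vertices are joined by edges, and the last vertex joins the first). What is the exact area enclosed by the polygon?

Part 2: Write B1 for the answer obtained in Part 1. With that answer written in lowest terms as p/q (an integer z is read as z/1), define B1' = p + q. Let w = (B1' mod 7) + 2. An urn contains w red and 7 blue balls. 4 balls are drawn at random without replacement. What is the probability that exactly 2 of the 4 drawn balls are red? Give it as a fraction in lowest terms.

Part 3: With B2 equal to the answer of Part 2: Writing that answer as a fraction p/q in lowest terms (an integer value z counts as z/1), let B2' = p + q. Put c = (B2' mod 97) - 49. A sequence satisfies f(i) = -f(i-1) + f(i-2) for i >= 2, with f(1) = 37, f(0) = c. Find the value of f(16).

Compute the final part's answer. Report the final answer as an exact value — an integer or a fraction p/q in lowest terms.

-59089

Part 1: cross terms: (-21*-14 - -15*-8)=174, (-15*-34 - 39*-14)=1056, (39*30 - 20*-34)=1850, (20*-8 - -21*30)=470; twice the area = |3550| = 3550; area = 1775; answer 1775
Part 2: B1 = 1775; threaded value p + q = 1776; w = 7; total draws C(14,4) = 1001; favorable C(7,2)*C(7,2) = 441; P = 63/143; answer 63/143
Part 3: B2 = 63/143; threaded value p + q = 206; c = -37; f(2) = -1*(37) + 1*(-37) = -74; iterating: f(2)=-74, f(3)=111, f(4)=-185, f(5)=296, f(6)=-481, f(7)=777, f(8)=-1258, f(9)=2035, f(10)=-3293, f(11)=5328, f(12)=-8621, f(13)=13949, f(14)=-22570, f(15)=36519, f(16)=-59089; answer -59089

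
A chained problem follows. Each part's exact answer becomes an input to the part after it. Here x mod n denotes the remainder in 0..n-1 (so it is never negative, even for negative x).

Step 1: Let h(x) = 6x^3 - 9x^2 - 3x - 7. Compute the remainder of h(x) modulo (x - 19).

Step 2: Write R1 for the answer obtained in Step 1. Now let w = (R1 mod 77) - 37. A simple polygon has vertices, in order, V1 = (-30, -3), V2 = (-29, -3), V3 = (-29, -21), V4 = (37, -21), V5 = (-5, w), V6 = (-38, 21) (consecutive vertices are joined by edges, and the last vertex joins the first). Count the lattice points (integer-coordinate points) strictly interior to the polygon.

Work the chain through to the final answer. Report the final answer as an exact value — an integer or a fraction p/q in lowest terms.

1060

Step 1: remainder = value at the root: 6*(19)^3 - 9*(19)^2 - 3*(19)^1 - 7 = (41154) + (-3249) + (-57) + (-7) = 37841; answer 37841
Step 2: R1 = 37841; w = -3; cross terms: (-30*-3 - -29*-3)=3, (-29*-21 - -29*-3)=522, (-29*-21 - 37*-21)=1386, (37*-3 - -5*-21)=-216, (-5*21 - -38*-3)=-219, (-38*-3 - -30*21)=744; twice the area = |2220| = 2220; area = 1110; boundary points = 1 + 18 + 66 + 6 + 3 + 8 = 102; strictly interior points = area - boundary/2 + 1 = 1060; answer 1060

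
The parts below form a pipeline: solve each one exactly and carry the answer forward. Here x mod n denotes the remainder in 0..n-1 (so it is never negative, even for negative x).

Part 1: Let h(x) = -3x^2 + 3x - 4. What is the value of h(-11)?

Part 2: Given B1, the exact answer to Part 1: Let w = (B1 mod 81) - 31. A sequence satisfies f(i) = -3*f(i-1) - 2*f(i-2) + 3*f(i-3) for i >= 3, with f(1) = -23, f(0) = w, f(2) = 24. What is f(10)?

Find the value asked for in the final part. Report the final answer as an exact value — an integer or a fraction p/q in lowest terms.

Part 1: -3*(-11)^2 + 3*(-11)^1 - 4 = (-363) + (-33) + (-4) = -400; answer -400
Part 2: B1 = -400; w = -26; f(3) = -3*(24) - 2*(-23) + 3*(-26) = -104; iterating: f(3)=-104, f(4)=195, f(5)=-305, f(6)=213, f(7)=556, f(8)=-3009, f(9)=8554, f(10)=-17976; answer -17976

-17976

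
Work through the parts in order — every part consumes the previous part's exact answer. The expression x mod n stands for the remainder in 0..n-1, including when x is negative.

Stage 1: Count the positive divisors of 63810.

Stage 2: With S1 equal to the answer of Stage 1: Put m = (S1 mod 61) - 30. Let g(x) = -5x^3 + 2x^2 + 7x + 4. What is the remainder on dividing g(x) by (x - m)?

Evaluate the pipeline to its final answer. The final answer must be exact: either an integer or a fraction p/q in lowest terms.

1114

Stage 1: 63810 = 2 * 3^2 * 5 * 709; number of divisors = (1+1) * (2+1) * (1+1) * (1+1) = 24; answer 24
Stage 2: S1 = 24; m = -6; remainder = value at the root: -5*(-6)^3 + 2*(-6)^2 + 7*(-6)^1 + 4 = (1080) + (72) + (-42) + (4) = 1114; answer 1114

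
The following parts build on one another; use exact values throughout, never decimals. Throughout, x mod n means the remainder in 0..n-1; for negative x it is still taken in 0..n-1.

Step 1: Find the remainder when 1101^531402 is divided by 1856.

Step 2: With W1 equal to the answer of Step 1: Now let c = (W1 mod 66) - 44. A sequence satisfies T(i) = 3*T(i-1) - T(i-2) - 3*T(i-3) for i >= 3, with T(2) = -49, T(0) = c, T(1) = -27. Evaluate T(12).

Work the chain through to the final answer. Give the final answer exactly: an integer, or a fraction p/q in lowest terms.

45391

Step 1: squarings mod 1856: 1101^1=1101, 1101^2=233, 1101^4=465, 1101^8=929, 1101^16=1, 1101^32=1, 1101^64=1, 1101^128=1, 1101^256=1, 1101^512=1, 1101^1024=1, 1101^2048=1, 1101^4096=1, 1101^8192=1, 1101^16384=1, 1101^32768=1, 1101^65536=1, 1101^131072=1, 1101^262144=1, 1101^524288=1; 1101^531402 = 1101^2 * 1101^8 * 1101^64 * 1101^128 * 1101^256 * 1101^512 * 1101^2048 * 1101^4096 * 1101^524288 = 1161 (mod 1856); answer 1161
Step 2: W1 = 1161; c = -5; T(3) = 3*(-49) - 1*(-27) - 3*(-5) = -105; iterating: T(3)=-105, T(4)=-185, T(5)=-303, T(6)=-409, T(7)=-369, T(8)=211, T(9)=2229, T(10)=7583, T(11)=19887, T(12)=45391; answer 45391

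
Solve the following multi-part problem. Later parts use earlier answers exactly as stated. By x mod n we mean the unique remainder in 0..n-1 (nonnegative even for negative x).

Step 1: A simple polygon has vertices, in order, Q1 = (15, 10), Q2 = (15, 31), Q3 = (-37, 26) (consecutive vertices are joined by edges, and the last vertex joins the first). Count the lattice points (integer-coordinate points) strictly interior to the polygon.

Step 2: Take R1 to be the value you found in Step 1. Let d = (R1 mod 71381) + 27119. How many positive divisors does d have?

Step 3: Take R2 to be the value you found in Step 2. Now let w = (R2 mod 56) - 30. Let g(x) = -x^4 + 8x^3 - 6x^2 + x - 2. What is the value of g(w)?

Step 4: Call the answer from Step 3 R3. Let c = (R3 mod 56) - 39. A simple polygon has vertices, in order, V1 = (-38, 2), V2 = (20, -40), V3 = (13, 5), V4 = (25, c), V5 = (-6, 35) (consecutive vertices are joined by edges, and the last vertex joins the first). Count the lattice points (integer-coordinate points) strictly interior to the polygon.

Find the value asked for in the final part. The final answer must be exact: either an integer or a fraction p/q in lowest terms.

Step 1: cross terms: (15*31 - 15*10)=315, (15*26 - -37*31)=1537, (-37*10 - 15*26)=-760; twice the area = |1092| = 1092; area = 546; boundary points = 21 + 1 + 4 = 26; strictly interior points = area - boundary/2 + 1 = 534; answer 534
Step 2: R1 = 534; d = 27653; 27653 is prime, so its only divisors are 1 and 27653; count = 2; answer 2
Step 3: R2 = 2; w = -28; -1*(-28)^4 + 8*(-28)^3 - 6*(-28)^2 + 1*(-28)^1 - 2 = (-614656) + (-175616) + (-4704) + (-28) + (-2) = -795006; answer -795006
Step 4: R3 = -795006; c = -13; cross terms: (-38*-40 - 20*2)=1480, (20*5 - 13*-40)=620, (13*-13 - 25*5)=-294, (25*35 - -6*-13)=797, (-6*2 - -38*35)=1318; twice the area = |3921| = 3921; area = 3921/2; boundary points = 2 + 1 + 6 + 1 + 1 = 11; strictly interior points = area - boundary/2 + 1 = 1956; answer 1956

1956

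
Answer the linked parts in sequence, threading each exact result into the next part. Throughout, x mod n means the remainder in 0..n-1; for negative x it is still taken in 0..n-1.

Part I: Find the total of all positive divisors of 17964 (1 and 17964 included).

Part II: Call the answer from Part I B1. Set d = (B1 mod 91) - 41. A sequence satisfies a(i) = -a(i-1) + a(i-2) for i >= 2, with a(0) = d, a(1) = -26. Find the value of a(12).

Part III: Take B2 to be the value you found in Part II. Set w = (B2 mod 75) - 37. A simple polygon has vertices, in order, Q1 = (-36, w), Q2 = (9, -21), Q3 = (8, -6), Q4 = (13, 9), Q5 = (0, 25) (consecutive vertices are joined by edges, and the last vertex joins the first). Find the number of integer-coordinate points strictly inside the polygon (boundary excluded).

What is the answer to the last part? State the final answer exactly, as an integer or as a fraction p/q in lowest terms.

1193

Part I: 17964 = 2^2 * 3^2 * 499; sigma = (1 + 2 + 4) * (1 + 3 + 9) * (1 + 499) = 7 * 13 * 500 = 45500; answer 45500
Part II: B1 = 45500; d = -41; a(2) = -1*(-26) + 1*(-41) = -15; iterating: a(2)=-15, a(3)=-11, a(4)=-4, a(5)=-7, a(6)=3, a(7)=-10, a(8)=13, a(9)=-23, a(10)=36, a(11)=-59, a(12)=95; answer 95
Part III: B2 = 95; w = -17; cross terms: (-36*-21 - 9*-17)=909, (9*-6 - 8*-21)=114, (8*9 - 13*-6)=150, (13*25 - 0*9)=325, (0*-17 - -36*25)=900; twice the area = |2398| = 2398; area = 1199; boundary points = 1 + 1 + 5 + 1 + 6 = 14; strictly interior points = area - boundary/2 + 1 = 1193; answer 1193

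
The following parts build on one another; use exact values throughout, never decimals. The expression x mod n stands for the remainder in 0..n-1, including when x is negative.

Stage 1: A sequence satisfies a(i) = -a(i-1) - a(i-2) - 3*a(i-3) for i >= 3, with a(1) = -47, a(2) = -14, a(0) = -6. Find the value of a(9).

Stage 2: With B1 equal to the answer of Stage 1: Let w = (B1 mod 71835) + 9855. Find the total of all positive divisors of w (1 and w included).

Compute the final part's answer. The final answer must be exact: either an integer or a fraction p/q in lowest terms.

Stage 1: a(3) = -1*(-14) - 1*(-47) - 3*(-6) = 79; iterating: a(3)=79, a(4)=76, a(5)=-113, a(6)=-200, a(7)=85, a(8)=454, a(9)=61; answer 61
Stage 2: B1 = 61; w = 9916; 9916 = 2^2 * 37 * 67; sigma = (1 + 2 + 4) * (1 + 37) * (1 + 67) = 7 * 38 * 68 = 18088; answer 18088

18088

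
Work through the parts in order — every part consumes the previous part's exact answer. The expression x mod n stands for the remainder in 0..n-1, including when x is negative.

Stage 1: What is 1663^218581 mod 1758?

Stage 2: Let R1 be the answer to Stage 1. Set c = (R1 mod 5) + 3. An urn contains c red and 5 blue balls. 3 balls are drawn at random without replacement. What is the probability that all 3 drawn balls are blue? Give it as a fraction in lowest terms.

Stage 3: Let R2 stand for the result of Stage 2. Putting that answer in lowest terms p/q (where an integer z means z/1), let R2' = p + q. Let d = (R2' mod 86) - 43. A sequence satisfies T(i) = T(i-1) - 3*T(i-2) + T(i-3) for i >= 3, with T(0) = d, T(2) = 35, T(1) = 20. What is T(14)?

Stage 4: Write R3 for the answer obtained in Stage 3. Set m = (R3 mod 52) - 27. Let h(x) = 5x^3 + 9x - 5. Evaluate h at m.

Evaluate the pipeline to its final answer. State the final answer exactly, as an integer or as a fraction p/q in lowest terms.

29317

Stage 1: squarings mod 1758: 1663^1=1663, 1663^2=235, 1663^4=727, 1663^8=1129, 1663^16=91, 1663^32=1249, 1663^64=655, 1663^128=73, 1663^256=55, 1663^512=1267, 1663^1024=235, 1663^2048=727, 1663^4096=1129, 1663^8192=91, 1663^16384=1249, 1663^32768=655, 1663^65536=73, 1663^131072=55; 1663^218581 = 1663^1 * 1663^4 * 1663^16 * 1663^64 * 1663^128 * 1663^256 * 1663^1024 * 1663^4096 * 1663^16384 * 1663^65536 * 1663^131072 = 673 (mod 1758); answer 673
Stage 2: R1 = 673; c = 6; total draws C(11,3) = 165; favorable C(5,3) = 10; P = 2/33; answer 2/33
Stage 3: R2 = 2/33; threaded value p + q = 35; d = -8; T(3) = 1*(35) - 3*(20) + 1*(-8) = -33; iterating: T(3)=-33, T(4)=-118, T(5)=16, T(6)=337, T(7)=171, T(8)=-824, T(9)=-1000, T(10)=1643, T(11)=3819, T(12)=-2110, T(13)=-11924, T(14)=-1775; answer -1775
Stage 4: R3 = -1775; m = 18; 5*(18)^3 + 9*(18)^1 - 5 = (29160) + (162) + (-5) = 29317; answer 29317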